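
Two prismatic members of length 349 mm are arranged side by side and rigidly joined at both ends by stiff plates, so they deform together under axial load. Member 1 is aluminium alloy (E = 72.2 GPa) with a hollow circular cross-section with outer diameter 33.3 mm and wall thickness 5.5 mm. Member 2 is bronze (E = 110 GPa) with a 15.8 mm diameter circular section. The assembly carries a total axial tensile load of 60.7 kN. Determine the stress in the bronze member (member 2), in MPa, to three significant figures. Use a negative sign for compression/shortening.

119 MPa

A_1 = 480.3 mm².
A_2 = 196.1 mm².
Equal strain + equilibrium ⇒ each member carries load in proportion to AE: A₁E₁ = 34680000 N, A₂E₂ = 21570000 N, ΣAE = 56250000 N.
σ₂ = P·E₂/ΣAE = 60700·110000/56250000 = 118.7 MPa.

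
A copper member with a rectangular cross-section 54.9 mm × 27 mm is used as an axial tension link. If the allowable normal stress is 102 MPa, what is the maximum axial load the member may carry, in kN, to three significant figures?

A = 1482 mm².
P_max = σ_allow · A = 102 · 1482 = 151200 N = 151.2 kN.

151 kN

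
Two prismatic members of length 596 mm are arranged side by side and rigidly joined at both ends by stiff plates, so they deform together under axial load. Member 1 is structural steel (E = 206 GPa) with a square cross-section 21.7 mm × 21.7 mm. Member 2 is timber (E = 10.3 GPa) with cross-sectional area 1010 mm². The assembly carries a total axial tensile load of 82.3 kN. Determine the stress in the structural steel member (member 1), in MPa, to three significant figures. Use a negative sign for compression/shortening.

158 MPa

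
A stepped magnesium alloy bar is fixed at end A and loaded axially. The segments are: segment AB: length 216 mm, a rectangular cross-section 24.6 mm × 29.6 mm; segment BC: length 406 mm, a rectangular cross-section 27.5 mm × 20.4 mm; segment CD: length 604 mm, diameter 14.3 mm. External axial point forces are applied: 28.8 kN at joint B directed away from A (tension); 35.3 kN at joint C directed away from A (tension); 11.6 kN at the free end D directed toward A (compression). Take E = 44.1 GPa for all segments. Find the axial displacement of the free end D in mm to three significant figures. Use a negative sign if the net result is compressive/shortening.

-0.247 mm

Internal axial forces (sectioning from the free end, tension +): N_CD = -11.6 kN, N_BC = 23.7 kN, N_AB = 52.5 kN.
A_AB = 728.2 mm².
A_BC = 561 mm².
A_CD = 160.6 mm².
δ_AB = 52500·216/(728.2·44100) = 0.3531 mm
δ_BC = 23700·406/(561·44100) = 0.3889 mm
δ_CD = -11600·604/(160.6·44100) = -0.9892 mm
δ = Σδ_i = -0.2472 mm.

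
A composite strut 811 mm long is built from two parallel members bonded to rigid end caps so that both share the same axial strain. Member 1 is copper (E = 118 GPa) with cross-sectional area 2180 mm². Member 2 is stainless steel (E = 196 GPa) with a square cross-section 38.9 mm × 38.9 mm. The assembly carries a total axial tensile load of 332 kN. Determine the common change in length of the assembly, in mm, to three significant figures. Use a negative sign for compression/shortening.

A_2 = 1513 mm².
Equal strain + equilibrium ⇒ each member carries load in proportion to AE: A₁E₁ = 257200000 N, A₂E₂ = 296600000 N, ΣAE = 553800000 N.
δ = PL/ΣAE = 332000·811/553800000 = 0.4862 mm.

0.486 mm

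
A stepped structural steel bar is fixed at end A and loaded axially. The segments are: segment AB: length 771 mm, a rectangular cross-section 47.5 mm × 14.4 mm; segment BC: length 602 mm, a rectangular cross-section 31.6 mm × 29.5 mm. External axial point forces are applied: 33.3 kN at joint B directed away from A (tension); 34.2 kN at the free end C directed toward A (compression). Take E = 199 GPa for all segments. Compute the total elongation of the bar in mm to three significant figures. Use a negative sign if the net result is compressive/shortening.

Internal axial forces (sectioning from the free end, tension +): N_BC = -34.2 kN, N_AB = -0.9 kN.
A_AB = 684 mm².
A_BC = 932.2 mm².
δ_AB = -900·771/(684·199000) = -0.005098 mm
δ_BC = -34200·602/(932.2·199000) = -0.111 mm
δ = Σδ_i = -0.1161 mm.

-0.116 mm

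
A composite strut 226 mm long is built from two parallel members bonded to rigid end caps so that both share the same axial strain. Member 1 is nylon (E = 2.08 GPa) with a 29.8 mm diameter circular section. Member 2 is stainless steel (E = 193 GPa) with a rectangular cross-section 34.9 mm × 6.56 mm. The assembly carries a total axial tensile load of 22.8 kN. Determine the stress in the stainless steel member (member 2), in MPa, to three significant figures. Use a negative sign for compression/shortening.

A_1 = 697.5 mm².
A_2 = 228.9 mm².
Equal strain + equilibrium ⇒ each member carries load in proportion to AE: A₁E₁ = 1451000 N, A₂E₂ = 44190000 N, ΣAE = 45640000 N.
σ₂ = P·E₂/ΣAE = 22800·193000/45640000 = 96.42 MPa.

96.4 MPa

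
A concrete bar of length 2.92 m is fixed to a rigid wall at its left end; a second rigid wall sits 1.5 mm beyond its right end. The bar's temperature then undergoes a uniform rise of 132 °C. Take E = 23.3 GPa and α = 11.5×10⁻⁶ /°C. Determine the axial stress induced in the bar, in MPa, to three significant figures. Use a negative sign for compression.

Free thermal expansion αLΔT = 11.5e-6 · 2920 · 132 = 4.433 mm.
The walls engage after the gap closes; constrained expansion = 4.433 − 1.5 = 2.933 mm.
The walls impose strain ε = −(2.933)/2920 = -1.0043e-03; σ = Eε = 23300 · -1.0043e-03 = -23.4 MPa.

-23.4 MPa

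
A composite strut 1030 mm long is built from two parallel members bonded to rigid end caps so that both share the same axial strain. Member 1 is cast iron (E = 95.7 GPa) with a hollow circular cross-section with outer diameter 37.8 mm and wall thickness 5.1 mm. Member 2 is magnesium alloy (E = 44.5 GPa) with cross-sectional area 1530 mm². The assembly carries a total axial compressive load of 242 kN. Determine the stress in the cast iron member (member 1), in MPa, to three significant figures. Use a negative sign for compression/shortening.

-196 MPa

A_1 = 523.9 mm².
Equal strain + equilibrium ⇒ each member carries load in proportion to AE: A₁E₁ = 50140000 N, A₂E₂ = 68080000 N, ΣAE = 118200000 N.
σ₁ = P·E₁/ΣAE = -242000·95700/118200000 = -195.9 MPa.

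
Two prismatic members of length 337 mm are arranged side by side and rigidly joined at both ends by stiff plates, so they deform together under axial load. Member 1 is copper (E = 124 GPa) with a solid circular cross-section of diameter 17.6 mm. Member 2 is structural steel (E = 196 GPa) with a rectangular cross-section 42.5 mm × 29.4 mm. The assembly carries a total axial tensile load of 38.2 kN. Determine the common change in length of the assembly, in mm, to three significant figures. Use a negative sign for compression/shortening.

A_1 = 243.3 mm².
A_2 = 1250 mm².
Equal strain + equilibrium ⇒ each member carries load in proportion to AE: A₁E₁ = 30170000 N, A₂E₂ = 244900000 N, ΣAE = 275100000 N.
δ = PL/ΣAE = 38200·337/275100000 = 0.0468 mm.

0.0468 mm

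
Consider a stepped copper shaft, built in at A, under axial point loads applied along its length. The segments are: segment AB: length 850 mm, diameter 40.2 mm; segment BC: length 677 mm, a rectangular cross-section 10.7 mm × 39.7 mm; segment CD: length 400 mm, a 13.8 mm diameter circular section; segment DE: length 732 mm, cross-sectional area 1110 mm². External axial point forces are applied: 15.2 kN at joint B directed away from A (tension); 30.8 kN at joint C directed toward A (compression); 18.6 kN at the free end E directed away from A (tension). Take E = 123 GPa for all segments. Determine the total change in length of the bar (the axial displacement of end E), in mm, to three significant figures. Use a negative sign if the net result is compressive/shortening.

0.362 mm

Internal axial forces (sectioning from the free end, tension +): N_DE = 18.6 kN, N_CD = 18.6 kN, N_BC = -12.2 kN, N_AB = 3 kN.
A_AB = 1269 mm².
A_BC = 424.8 mm².
A_CD = 149.6 mm².
δ_AB = 3000·850/(1269·123000) = 0.01633 mm
δ_BC = -12200·677/(424.8·123000) = -0.1581 mm
δ_CD = 18600·400/(149.6·123000) = 0.4044 mm
δ_DE = 18600·732/(1110·123000) = 0.09972 mm
δ = Σδ_i = 0.3624 mm.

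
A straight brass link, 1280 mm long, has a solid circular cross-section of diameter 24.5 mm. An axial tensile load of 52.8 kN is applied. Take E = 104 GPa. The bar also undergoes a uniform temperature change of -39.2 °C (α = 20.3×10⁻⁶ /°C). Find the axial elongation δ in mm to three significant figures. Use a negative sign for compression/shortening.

A = 471.4 mm².
δ_mech = NL/(AE) = 52800·1280/(471.4·104000) = 1.378 mm.
δ_thermal = αLΔT = 20.3e-6·1280·-39.2 = -1.019 mm.
δ = δ_mech + δ_thermal = 0.3599 mm.

0.360 mm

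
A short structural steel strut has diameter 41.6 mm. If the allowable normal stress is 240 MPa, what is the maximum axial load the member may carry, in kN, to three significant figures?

326 kN

A = 1359 mm².
P_max = σ_allow · A = 240 · 1359 = 326200 N = 326.2 kN.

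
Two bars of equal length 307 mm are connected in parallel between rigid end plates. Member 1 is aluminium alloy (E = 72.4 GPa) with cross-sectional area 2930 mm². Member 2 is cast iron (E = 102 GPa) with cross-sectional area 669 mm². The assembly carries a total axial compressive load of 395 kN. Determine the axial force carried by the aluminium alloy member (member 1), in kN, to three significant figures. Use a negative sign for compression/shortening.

Equal strain + equilibrium ⇒ each member carries load in proportion to AE: A₁E₁ = 212100000 N, A₂E₂ = 68240000 N, ΣAE = 280400000 N.
F₁ = P·A₁E₁/ΣAE = -395000·212100000/280400000 = -298900 N.

-299 kN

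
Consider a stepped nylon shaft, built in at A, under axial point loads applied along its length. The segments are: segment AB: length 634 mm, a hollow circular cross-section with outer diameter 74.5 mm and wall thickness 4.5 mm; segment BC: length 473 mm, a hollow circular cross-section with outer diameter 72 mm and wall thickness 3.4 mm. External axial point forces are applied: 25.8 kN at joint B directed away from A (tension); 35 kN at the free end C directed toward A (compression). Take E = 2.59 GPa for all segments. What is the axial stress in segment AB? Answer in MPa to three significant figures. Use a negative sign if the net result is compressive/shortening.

-9.30 MPa

Internal axial forces (sectioning from the free end, tension +): N_BC = -35 kN, N_AB = -9.2 kN.
A_AB = 989.6 mm².
σ_AB = N_AB/A_AB = -9200/989.6 = -9.297 MPa.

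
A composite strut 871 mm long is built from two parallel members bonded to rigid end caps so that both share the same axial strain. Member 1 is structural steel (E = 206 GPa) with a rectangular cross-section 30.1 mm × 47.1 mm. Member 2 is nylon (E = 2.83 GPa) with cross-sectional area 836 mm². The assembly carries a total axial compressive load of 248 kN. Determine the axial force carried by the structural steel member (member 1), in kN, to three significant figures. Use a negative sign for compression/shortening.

-246 kN

A_1 = 1418 mm².
Equal strain + equilibrium ⇒ each member carries load in proportion to AE: A₁E₁ = 292000000 N, A₂E₂ = 2366000 N, ΣAE = 294400000 N.
F₁ = P·A₁E₁/ΣAE = -248000·292000000/294400000 = -246000 N.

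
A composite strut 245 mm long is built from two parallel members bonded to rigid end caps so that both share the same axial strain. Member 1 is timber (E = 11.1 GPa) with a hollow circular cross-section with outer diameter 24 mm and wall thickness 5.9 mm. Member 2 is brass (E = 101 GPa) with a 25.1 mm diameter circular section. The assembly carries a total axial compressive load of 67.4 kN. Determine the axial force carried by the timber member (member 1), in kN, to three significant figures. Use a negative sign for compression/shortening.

-4.67 kN

A_1 = 335.5 mm².
A_2 = 494.8 mm².
Equal strain + equilibrium ⇒ each member carries load in proportion to AE: A₁E₁ = 3724000 N, A₂E₂ = 49980000 N, ΣAE = 53700000 N.
F₁ = P·A₁E₁/ΣAE = -67400·3724000/53700000 = -4674 N.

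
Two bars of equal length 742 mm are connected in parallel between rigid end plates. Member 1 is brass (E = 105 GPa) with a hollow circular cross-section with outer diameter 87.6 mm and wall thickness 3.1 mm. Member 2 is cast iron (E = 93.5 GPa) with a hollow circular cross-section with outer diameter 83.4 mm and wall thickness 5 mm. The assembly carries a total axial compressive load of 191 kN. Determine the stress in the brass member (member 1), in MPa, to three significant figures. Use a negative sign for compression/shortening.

-99.5 MPa

A_1 = 822.9 mm².
A_2 = 1232 mm².
Equal strain + equilibrium ⇒ each member carries load in proportion to AE: A₁E₁ = 86410000 N, A₂E₂ = 115100000 N, ΣAE = 201600000 N.
σ₁ = P·E₁/ΣAE = -191000·105000/201600000 = -99.5 MPa.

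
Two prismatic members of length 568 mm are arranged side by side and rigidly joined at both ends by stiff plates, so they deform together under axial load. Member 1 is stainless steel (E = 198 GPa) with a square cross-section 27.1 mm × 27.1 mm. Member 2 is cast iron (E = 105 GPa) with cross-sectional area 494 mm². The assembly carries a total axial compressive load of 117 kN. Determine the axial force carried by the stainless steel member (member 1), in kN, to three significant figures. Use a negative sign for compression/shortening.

-86.2 kN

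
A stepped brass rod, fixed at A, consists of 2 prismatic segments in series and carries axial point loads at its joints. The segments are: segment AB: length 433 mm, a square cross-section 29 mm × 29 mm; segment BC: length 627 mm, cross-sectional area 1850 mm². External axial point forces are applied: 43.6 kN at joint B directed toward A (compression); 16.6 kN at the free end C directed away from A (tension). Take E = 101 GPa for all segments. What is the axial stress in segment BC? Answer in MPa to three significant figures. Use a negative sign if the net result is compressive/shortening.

Internal axial forces (sectioning from the free end, tension +): N_BC = 16.6 kN, N_AB = -27 kN.
σ_BC = N_BC/A_BC = 16600/1850 = 8.973 MPa.

8.97 MPa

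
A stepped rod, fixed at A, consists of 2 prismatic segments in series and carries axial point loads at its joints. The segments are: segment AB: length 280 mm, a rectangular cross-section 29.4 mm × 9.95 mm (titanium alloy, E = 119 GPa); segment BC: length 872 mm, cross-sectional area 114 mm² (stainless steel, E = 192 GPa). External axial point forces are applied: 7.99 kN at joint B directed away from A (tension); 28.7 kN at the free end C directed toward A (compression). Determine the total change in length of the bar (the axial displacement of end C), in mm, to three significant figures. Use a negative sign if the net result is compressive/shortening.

-1.31 mm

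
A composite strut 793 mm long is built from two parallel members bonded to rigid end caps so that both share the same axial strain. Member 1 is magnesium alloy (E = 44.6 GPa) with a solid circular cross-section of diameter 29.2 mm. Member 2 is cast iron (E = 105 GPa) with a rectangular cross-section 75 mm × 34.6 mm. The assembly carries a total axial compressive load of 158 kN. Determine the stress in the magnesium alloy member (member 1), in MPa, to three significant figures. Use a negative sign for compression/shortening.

A_1 = 669.7 mm².
A_2 = 2595 mm².
Equal strain + equilibrium ⇒ each member carries load in proportion to AE: A₁E₁ = 29870000 N, A₂E₂ = 272500000 N, ΣAE = 302300000 N.
σ₁ = P·E₁/ΣAE = -158000·44600/302300000 = -23.31 MPa.

-23.3 MPa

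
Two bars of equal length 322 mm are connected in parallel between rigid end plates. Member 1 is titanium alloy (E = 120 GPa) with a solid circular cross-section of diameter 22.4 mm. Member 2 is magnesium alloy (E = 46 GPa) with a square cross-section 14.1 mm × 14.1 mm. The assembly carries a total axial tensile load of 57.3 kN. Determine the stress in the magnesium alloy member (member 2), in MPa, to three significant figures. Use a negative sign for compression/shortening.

A_1 = 394.1 mm².
A_2 = 198.8 mm².
Equal strain + equilibrium ⇒ each member carries load in proportion to AE: A₁E₁ = 47290000 N, A₂E₂ = 9145000 N, ΣAE = 56440000 N.
σ₂ = P·E₂/ΣAE = 57300·46000/56440000 = 46.71 MPa.

46.7 MPa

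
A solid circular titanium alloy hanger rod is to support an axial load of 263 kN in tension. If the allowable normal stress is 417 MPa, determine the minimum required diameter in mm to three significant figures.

Required area A ≥ P/σ_allow = 263000/417 = 630.7 mm².
For a solid circular section, d ≥ √(4A/π) = 28.34 mm.

28.3 mm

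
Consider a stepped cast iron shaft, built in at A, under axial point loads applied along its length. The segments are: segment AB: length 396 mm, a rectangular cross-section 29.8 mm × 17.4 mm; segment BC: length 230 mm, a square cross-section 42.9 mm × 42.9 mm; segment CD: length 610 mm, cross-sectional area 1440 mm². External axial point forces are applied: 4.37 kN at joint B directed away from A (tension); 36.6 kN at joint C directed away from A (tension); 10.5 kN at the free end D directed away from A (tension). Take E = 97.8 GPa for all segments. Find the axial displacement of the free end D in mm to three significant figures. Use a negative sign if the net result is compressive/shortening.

0.508 mm

Internal axial forces (sectioning from the free end, tension +): N_CD = 10.5 kN, N_BC = 47.1 kN, N_AB = 51.47 kN.
A_AB = 518.5 mm².
A_BC = 1840 mm².
δ_AB = 51470·396/(518.5·97800) = 0.4019 mm
δ_BC = 47100·230/(1840·97800) = 0.06019 mm
δ_CD = 10500·610/(1440·97800) = 0.04548 mm
δ = Σδ_i = 0.5076 mm.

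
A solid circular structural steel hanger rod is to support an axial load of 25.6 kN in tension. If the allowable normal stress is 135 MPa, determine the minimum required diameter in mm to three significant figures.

15.5 mm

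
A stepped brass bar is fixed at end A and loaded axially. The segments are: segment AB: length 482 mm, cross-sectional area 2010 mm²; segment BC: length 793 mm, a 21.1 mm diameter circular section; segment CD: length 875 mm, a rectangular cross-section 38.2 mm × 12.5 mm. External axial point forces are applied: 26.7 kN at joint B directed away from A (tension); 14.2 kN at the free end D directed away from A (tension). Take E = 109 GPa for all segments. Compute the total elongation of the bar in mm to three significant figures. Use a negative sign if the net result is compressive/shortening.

Internal axial forces (sectioning from the free end, tension +): N_CD = 14.2 kN, N_BC = 14.2 kN, N_AB = 40.9 kN.
A_BC = 349.7 mm².
A_CD = 477.5 mm².
δ_AB = 40900·482/(2010·109000) = 0.08998 mm
δ_BC = 14200·793/(349.7·109000) = 0.2954 mm
δ_CD = 14200·875/(477.5·109000) = 0.2387 mm
δ = Σδ_i = 0.6242 mm.

0.624 mm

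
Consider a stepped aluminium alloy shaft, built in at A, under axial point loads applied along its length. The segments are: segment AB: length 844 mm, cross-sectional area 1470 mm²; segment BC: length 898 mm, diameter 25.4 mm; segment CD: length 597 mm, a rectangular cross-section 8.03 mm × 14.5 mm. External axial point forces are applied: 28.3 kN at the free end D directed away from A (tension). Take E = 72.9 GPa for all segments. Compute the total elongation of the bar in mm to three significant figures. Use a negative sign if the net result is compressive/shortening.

2.90 mm

Internal axial forces (sectioning from the free end, tension +): N_CD = 28.3 kN, N_BC = 28.3 kN, N_AB = 28.3 kN.
A_BC = 506.7 mm².
A_CD = 116.4 mm².
δ_AB = 28300·844/(1470·72900) = 0.2229 mm
δ_BC = 28300·898/(506.7·72900) = 0.688 mm
δ_CD = 28300·597/(116.4·72900) = 1.99 mm
δ = Σδ_i = 2.901 mm.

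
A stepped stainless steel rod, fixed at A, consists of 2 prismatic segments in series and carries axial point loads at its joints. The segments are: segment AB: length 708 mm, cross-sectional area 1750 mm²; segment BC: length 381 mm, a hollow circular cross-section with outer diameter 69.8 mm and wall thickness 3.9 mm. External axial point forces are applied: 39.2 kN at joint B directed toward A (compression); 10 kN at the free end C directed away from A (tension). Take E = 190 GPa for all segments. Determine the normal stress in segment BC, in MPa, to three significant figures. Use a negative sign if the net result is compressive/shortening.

12.4 MPa

Internal axial forces (sectioning from the free end, tension +): N_BC = 10 kN, N_AB = -29.2 kN.
A_BC = 807.4 mm².
σ_BC = N_BC/A_BC = 10000/807.4 = 12.39 MPa.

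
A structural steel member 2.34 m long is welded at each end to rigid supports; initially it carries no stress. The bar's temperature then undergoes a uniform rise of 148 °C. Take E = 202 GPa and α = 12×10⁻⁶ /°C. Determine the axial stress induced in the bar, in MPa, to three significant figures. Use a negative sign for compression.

Free thermal expansion αLΔT = 12e-6 · 2340 · 148 = 4.156 mm.
The walls impose strain ε = −(4.156)/2340 = -1.7760e-03; σ = Eε = 202000 · -1.7760e-03 = -358.8 MPa.

-359 MPa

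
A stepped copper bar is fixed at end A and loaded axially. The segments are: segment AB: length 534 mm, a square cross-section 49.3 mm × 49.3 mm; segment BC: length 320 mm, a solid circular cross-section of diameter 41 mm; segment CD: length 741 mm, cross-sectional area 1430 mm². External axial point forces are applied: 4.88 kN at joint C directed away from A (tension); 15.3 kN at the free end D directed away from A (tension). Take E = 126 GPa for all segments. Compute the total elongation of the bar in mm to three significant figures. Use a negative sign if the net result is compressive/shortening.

Internal axial forces (sectioning from the free end, tension +): N_CD = 15.3 kN, N_BC = 20.18 kN, N_AB = 20.18 kN.
A_AB = 2430 mm².
A_BC = 1320 mm².
δ_AB = 20180·534/(2430·126000) = 0.03519 mm
δ_BC = 20180·320/(1320·126000) = 0.03882 mm
δ_CD = 15300·741/(1430·126000) = 0.06292 mm
δ = Σδ_i = 0.1369 mm.

0.137 mm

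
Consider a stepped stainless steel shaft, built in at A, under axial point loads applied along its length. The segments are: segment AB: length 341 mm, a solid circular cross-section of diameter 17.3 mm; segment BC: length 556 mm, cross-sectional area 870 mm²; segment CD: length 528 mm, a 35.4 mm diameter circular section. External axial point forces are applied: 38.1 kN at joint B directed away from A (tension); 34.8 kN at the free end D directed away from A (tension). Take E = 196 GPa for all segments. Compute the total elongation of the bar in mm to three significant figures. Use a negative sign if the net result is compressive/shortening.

0.748 mm

Internal axial forces (sectioning from the free end, tension +): N_CD = 34.8 kN, N_BC = 34.8 kN, N_AB = 72.9 kN.
A_AB = 235.1 mm².
A_CD = 984.2 mm².
δ_AB = 72900·341/(235.1·196000) = 0.5396 mm
δ_BC = 34800·556/(870·196000) = 0.1135 mm
δ_CD = 34800·528/(984.2·196000) = 0.09525 mm
δ = Σδ_i = 0.7483 mm.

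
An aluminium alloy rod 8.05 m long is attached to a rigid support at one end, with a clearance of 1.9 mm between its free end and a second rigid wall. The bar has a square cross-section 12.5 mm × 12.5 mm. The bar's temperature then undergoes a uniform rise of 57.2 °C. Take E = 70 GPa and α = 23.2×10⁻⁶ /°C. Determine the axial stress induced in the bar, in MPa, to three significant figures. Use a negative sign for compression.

Free thermal expansion αLΔT = 23.2e-6 · 8050 · 57.2 = 10.68 mm.
The walls engage after the gap closes; constrained expansion = 10.68 − 1.9 = 8.783 mm.
The walls impose strain ε = −(8.783)/8050 = -1.0910e-03; σ = Eε = 70000 · -1.0910e-03 = -76.37 MPa.

-76.4 MPa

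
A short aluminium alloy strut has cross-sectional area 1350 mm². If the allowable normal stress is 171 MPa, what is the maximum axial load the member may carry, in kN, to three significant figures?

231 kN

P_max = σ_allow · A = 171 · 1350 = 230800 N = 230.8 kN.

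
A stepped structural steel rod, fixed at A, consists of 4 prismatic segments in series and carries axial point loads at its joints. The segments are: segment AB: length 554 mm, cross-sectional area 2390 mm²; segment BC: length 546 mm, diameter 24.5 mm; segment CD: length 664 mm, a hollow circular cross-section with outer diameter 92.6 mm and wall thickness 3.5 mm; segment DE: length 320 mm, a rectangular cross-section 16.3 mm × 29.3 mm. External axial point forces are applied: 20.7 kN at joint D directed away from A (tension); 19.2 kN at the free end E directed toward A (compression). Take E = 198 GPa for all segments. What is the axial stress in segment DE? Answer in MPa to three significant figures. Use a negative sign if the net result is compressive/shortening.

-40.2 MPa

Internal axial forces (sectioning from the free end, tension +): N_DE = -19.2 kN, N_CD = 1.5 kN, N_BC = 1.5 kN, N_AB = 1.5 kN.
A_DE = 477.6 mm².
σ_DE = N_DE/A_DE = -19200/477.6 = -40.2 MPa.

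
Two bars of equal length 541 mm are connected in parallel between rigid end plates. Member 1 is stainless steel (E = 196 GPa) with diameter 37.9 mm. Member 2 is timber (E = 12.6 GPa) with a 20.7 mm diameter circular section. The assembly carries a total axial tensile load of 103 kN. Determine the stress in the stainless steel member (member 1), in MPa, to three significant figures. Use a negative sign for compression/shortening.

A_1 = 1128 mm².
A_2 = 336.5 mm².
Equal strain + equilibrium ⇒ each member carries load in proportion to AE: A₁E₁ = 221100000 N, A₂E₂ = 4240000 N, ΣAE = 225400000 N.
σ₁ = P·E₁/ΣAE = 103000·196000/225400000 = 89.58 MPa.

89.6 MPa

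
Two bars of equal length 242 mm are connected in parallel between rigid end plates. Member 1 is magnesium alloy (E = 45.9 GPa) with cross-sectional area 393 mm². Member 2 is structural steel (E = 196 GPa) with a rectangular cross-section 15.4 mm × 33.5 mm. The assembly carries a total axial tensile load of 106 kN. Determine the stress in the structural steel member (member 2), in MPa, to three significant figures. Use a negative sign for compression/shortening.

A_2 = 515.9 mm².
Equal strain + equilibrium ⇒ each member carries load in proportion to AE: A₁E₁ = 18040000 N, A₂E₂ = 101100000 N, ΣAE = 119200000 N.
σ₂ = P·E₂/ΣAE = 106000·196000/119200000 = 174.4 MPa.

174 MPa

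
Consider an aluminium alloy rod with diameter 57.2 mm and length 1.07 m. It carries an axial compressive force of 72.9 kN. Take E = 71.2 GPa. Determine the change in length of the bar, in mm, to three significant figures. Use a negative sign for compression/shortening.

-0.426 mm

A = 2570 mm².
δ_mech = NL/(AE) = -72900·1070/(2570·71200) = -0.4263 mm.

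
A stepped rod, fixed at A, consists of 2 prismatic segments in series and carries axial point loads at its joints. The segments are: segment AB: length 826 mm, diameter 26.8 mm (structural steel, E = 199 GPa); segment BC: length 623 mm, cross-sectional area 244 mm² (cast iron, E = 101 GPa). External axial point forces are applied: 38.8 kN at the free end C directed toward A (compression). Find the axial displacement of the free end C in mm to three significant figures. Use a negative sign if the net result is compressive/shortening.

-1.27 mm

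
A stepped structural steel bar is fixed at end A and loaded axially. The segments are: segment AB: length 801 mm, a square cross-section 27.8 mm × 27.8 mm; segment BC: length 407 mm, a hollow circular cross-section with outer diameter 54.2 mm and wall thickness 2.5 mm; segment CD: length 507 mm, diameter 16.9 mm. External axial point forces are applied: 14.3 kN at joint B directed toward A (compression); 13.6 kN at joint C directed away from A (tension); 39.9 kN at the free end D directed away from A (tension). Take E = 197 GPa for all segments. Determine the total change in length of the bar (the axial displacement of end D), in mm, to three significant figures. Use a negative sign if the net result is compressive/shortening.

0.936 mm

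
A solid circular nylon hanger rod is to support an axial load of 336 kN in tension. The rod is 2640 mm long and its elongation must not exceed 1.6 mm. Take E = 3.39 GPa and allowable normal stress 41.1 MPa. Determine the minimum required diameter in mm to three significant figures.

456 mm

Required area A ≥ P/σ_allow = 336000/41.1 = 8175 mm².
For a solid circular section, d ≥ √(4A/π) = 102 mm.
Elongation limit: A ≥ PL/(Eδ_allow) = 336000·2640/(3390·1.6) = 163500 mm² ⇒ d ≥ 456.3 mm.
The elongation limit governs.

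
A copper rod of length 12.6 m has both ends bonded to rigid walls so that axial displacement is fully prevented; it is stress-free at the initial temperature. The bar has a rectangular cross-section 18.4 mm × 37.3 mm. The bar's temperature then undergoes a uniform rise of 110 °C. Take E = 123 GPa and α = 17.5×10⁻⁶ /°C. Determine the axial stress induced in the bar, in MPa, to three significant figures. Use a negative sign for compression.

Free thermal expansion αLΔT = 17.5e-6 · 12600 · 110 = 24.25 mm.
The walls impose strain ε = −(24.25)/12600 = -1.9250e-03; σ = Eε = 123000 · -1.9250e-03 = -236.8 MPa.

-237 MPa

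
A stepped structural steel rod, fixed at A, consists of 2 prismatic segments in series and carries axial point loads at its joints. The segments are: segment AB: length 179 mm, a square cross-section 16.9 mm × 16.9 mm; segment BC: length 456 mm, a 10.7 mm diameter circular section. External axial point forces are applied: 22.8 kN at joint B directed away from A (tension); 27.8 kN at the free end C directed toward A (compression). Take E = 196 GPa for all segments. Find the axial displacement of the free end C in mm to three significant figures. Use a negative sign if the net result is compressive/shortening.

Internal axial forces (sectioning from the free end, tension +): N_BC = -27.8 kN, N_AB = -5 kN.
A_AB = 285.6 mm².
A_BC = 89.92 mm².
δ_AB = -5000·179/(285.6·196000) = -0.01599 mm
δ_BC = -27800·456/(89.92·196000) = -0.7193 mm
δ = Σδ_i = -0.7353 mm.

-0.735 mm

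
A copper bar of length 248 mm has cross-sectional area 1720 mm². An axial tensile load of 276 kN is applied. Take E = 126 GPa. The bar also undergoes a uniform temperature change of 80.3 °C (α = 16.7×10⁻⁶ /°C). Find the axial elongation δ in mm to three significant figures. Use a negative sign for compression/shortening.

0.648 mm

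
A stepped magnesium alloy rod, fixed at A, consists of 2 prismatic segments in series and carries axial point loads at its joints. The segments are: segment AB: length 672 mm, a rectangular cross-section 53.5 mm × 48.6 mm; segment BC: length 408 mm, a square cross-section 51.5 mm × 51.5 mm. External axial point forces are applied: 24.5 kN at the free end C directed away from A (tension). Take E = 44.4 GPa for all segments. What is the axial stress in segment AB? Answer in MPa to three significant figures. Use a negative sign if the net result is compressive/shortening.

Internal axial forces (sectioning from the free end, tension +): N_BC = 24.5 kN, N_AB = 24.5 kN.
A_AB = 2600 mm².
σ_AB = N_AB/A_AB = 24500/2600 = 9.423 MPa.

9.42 MPa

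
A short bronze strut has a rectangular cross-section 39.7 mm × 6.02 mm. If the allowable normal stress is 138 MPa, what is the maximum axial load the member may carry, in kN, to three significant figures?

33.0 kN

A = 239 mm².
P_max = σ_allow · A = 138 · 239 = 32980 N = 32.98 kN.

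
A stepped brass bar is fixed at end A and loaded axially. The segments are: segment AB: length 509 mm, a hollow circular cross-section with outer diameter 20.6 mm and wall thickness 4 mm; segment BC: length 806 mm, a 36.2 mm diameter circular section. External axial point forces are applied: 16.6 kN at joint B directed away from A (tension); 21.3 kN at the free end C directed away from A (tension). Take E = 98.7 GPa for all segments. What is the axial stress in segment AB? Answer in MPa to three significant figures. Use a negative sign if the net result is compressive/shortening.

182 MPa

Internal axial forces (sectioning from the free end, tension +): N_BC = 21.3 kN, N_AB = 37.9 kN.
A_AB = 208.6 mm².
σ_AB = N_AB/A_AB = 37900/208.6 = 181.7 MPa.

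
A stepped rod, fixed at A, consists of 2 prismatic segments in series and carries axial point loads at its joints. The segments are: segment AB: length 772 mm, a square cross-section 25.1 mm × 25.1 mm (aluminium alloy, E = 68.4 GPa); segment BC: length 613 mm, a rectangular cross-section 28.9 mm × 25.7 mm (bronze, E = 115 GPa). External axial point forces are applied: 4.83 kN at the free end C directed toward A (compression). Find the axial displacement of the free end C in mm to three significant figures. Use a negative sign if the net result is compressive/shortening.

-0.121 mm

Internal axial forces (sectioning from the free end, tension +): N_BC = -4.83 kN, N_AB = -4.83 kN.
A_AB = 630 mm².
A_BC = 742.7 mm².
δ_AB = -4830·772/(630·68400) = -0.08653 mm
δ_BC = -4830·613/(742.7·115000) = -0.03466 mm
δ = Σδ_i = -0.1212 mm.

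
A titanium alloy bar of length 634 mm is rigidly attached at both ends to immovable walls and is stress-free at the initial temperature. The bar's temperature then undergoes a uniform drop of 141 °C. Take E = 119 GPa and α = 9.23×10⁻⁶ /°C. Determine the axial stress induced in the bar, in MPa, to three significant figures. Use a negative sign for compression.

155 MPa

Free thermal expansion αLΔT = 9.23e-6 · 634 · -141 = -0.8251 mm.
The walls impose strain ε = −(-0.8251)/634 = 1.3014e-03; σ = Eε = 119000 · 1.3014e-03 = 154.9 MPa.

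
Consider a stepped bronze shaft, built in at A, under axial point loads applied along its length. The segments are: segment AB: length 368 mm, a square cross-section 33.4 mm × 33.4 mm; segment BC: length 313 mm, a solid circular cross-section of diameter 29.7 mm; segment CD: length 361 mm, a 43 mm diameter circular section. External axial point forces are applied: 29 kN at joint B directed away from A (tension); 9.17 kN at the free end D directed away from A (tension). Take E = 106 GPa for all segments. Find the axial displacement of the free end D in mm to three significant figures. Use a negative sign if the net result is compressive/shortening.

Internal axial forces (sectioning from the free end, tension +): N_CD = 9.17 kN, N_BC = 9.17 kN, N_AB = 38.17 kN.
A_AB = 1116 mm².
A_BC = 692.8 mm².
A_CD = 1452 mm².
δ_AB = 38170·368/(1116·106000) = 0.1188 mm
δ_BC = 9170·313/(692.8·106000) = 0.03908 mm
δ_CD = 9170·361/(1452·106000) = 0.02151 mm
δ = Σδ_i = 0.1794 mm.

0.179 mm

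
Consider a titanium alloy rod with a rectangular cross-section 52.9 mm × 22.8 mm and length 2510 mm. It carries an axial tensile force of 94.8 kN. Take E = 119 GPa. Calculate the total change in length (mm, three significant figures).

1.66 mm

A = 1206 mm².
δ_mech = NL/(AE) = 94800·2510/(1206·119000) = 1.658 mm.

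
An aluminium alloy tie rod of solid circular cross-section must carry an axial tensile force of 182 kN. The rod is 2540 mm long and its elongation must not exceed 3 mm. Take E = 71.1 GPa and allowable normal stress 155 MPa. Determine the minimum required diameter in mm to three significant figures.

Required area A ≥ P/σ_allow = 182000/155 = 1174 mm².
For a solid circular section, d ≥ √(4A/π) = 38.67 mm.
Elongation limit: A ≥ PL/(Eδ_allow) = 182000·2540/(71100·3) = 2167 mm² ⇒ d ≥ 52.53 mm.
The elongation limit governs.

52.5 mm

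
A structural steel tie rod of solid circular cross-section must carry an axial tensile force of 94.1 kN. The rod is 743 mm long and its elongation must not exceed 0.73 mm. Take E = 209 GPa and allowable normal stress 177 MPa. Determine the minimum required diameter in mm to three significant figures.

Required area A ≥ P/σ_allow = 94100/177 = 531.6 mm².
For a solid circular section, d ≥ √(4A/π) = 26.02 mm.
Elongation limit: A ≥ PL/(Eδ_allow) = 94100·743/(209000·0.73) = 458.3 mm² ⇒ d ≥ 24.16 mm.
The stress limit governs.

26.0 mm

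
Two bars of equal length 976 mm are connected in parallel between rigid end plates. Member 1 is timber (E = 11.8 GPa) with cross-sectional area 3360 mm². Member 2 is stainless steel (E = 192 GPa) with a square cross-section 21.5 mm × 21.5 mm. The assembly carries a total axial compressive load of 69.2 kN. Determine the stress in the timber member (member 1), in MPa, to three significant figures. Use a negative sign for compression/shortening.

-6.36 MPa

A_2 = 462.2 mm².
Equal strain + equilibrium ⇒ each member carries load in proportion to AE: A₁E₁ = 39650000 N, A₂E₂ = 88750000 N, ΣAE = 128400000 N.
σ₁ = P·E₁/ΣAE = -69200·11800/128400000 = -6.36 MPa.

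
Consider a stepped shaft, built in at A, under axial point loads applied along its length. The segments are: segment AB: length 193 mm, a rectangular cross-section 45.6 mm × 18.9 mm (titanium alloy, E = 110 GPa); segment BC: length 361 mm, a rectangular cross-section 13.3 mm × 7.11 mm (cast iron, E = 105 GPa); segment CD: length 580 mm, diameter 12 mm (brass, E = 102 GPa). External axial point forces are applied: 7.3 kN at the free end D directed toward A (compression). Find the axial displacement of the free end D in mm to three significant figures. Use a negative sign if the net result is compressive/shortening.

Internal axial forces (sectioning from the free end, tension +): N_CD = -7.3 kN, N_BC = -7.3 kN, N_AB = -7.3 kN.
A_AB = 861.8 mm².
A_BC = 94.56 mm².
A_CD = 113.1 mm².
δ_AB = -7300·193/(861.8·110000) = -0.01486 mm
δ_BC = -7300·361/(94.56·105000) = -0.2654 mm
δ_CD = -7300·580/(113.1·102000) = -0.367 mm
δ = Σδ_i = -0.6473 mm.

-0.647 mm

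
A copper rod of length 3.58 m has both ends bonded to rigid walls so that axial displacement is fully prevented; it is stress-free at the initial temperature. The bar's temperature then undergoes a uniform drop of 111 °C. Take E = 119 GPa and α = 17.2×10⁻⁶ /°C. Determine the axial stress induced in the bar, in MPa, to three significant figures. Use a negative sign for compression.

Free thermal expansion αLΔT = 17.2e-6 · 3580 · -111 = -6.835 mm.
The walls impose strain ε = −(-6.835)/3580 = 1.9092e-03; σ = Eε = 119000 · 1.9092e-03 = 227.2 MPa.

227 MPa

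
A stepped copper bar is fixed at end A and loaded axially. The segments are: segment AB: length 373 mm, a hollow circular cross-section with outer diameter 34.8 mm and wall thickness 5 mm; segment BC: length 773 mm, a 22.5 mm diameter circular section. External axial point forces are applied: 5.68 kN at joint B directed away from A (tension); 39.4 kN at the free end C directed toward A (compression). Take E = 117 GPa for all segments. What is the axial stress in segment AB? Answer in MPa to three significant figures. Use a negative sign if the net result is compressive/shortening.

Internal axial forces (sectioning from the free end, tension +): N_BC = -39.4 kN, N_AB = -33.72 kN.
A_AB = 468.1 mm².
σ_AB = N_AB/A_AB = -33720/468.1 = -72.04 MPa.

-72.0 MPa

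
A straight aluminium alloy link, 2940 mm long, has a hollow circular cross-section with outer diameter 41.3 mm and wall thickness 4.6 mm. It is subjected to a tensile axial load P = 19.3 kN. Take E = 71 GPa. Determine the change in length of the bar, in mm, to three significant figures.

A = 530.4 mm².
δ_mech = NL/(AE) = 19300·2940/(530.4·71000) = 1.507 mm.

1.51 mm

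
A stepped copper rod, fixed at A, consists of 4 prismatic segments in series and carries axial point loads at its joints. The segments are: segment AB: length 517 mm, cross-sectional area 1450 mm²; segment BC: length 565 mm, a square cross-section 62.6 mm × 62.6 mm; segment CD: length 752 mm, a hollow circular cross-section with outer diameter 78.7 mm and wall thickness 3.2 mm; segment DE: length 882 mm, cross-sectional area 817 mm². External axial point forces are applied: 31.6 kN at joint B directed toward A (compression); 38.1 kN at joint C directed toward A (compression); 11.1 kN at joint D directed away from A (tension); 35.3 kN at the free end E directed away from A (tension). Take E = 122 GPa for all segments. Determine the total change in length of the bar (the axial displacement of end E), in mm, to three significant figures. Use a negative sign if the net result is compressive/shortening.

Internal axial forces (sectioning from the free end, tension +): N_DE = 35.3 kN, N_CD = 46.4 kN, N_BC = 8.3 kN, N_AB = -23.3 kN.
A_BC = 3919 mm².
A_CD = 759 mm².
δ_AB = -23300·517/(1450·122000) = -0.0681 mm
δ_BC = 8300·565/(3919·122000) = 0.009809 mm
δ_CD = 46400·752/(759·122000) = 0.3768 mm
δ_DE = 35300·882/(817·122000) = 0.3124 mm
δ = Σδ_i = 0.6309 mm.

0.631 mm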